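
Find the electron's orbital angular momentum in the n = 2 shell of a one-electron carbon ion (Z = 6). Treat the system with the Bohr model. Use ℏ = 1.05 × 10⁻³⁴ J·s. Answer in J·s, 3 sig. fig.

2.10 × 10⁻³⁴ J·s

L_n = nℏ = 2 × 1.05 × 10⁻³⁴ = 2.10 × 10⁻³⁴ J·s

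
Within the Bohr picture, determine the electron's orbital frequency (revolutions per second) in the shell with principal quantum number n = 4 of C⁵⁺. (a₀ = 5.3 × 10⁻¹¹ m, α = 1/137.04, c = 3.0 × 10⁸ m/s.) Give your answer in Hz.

3.7 × 10¹⁵ Hz

r = n²a₀/Z = 1.4 × 10⁻¹⁰ m, v = Zαc/n = 3.3 × 10⁶ m/s
f = v/(2πr) = 3.7 × 10¹⁵ Hz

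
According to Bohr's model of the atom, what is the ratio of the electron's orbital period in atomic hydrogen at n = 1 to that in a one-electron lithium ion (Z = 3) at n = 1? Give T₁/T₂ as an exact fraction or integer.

9

T ∝ Z^-2 · n^3
T₁/T₂ = (1/3)^-2 · (1/1)^3 = 9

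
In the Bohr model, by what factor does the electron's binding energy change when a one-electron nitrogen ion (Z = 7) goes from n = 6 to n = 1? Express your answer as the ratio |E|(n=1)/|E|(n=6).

|E| ∝ Z^2 · n^-2; with Z fixed, |E| ∝ n^-2.
|E|(n=1)/|E|(n=6) = (1/6)^-2 = 36

36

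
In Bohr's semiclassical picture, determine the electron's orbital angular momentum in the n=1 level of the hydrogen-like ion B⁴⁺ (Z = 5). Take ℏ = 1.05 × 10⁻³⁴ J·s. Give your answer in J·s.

L_n = nℏ = 1 × 1.05 × 10⁻³⁴ = 1.05 × 10⁻³⁴ J·s

1.05 × 10⁻³⁴ J·s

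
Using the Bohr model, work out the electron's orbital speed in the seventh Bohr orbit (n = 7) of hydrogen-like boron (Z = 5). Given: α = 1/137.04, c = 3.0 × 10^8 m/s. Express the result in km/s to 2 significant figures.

1600 km/s

v_n = Zαc/n = 5 × 0.0073 × 3.0 × 10^8 / 7
    = 1600 km/s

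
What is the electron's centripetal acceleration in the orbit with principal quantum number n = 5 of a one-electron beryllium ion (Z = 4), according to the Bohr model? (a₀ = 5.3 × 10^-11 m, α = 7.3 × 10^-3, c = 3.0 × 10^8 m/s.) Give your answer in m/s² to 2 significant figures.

r = n²a₀/Z = 3.3 × 10^-10 m, v = Zαc/n = 1.8 × 10^6 m/s
a = v²/r = (1.8 × 10^6)² / 3.3 × 10^-10 = 9.3 × 10^21 m/s²

9.3 × 10^21 m/s²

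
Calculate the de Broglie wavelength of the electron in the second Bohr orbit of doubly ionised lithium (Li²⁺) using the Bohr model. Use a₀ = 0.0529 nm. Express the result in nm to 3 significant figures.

0.222 nm

The Bohr quantisation condition is nλ = 2πr_n.
r_n = n²a₀/Z = 0.0705 nm
λ = 2πr_n/n = 2π·0.0705/2 = 0.222 nm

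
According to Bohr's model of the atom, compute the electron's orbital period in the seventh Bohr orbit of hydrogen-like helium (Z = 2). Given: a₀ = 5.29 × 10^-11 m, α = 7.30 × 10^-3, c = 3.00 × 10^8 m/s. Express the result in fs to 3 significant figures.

r = n²a₀/Z = 7²·5.29 × 10^-11/2 = 1.30 × 10^-9 m
v = Zαc/n = 2·0.00730·3.00 × 10^8/7 = 6.26 × 10^5 m/s
T = 2πr/v = 1.30 × 10^-14 s = 13.0 fs

13.0 fs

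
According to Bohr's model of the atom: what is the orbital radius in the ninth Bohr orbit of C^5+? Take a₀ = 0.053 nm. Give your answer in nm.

0.72 nm

r_n = n²a₀/Z = 9² × 0.053 / 6
    = 81 × 0.053 / 6 = 0.72 nm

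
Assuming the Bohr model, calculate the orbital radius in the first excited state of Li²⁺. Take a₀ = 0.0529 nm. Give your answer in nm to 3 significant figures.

0.0705 nm

r_n = n²a₀/Z = 2² × 0.0529 / 3
    = 4 × 0.0529 / 3 = 0.0705 nm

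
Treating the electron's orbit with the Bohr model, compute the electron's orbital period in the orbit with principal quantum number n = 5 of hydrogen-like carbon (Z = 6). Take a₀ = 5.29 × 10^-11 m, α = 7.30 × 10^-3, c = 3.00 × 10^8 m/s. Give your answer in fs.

r = n²a₀/Z = 5²·5.29 × 10^-11/6 = 2.20 × 10^-10 m
v = Zαc/n = 6·0.00730·3.00 × 10^8/5 = 2.63 × 10^6 m/s
T = 2πr/v = 5.27 × 10^-16 s = 0.527 fs

0.527 fs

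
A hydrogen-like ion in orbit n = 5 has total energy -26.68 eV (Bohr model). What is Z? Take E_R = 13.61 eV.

E_n = −E_R Z²/n² ⇒ Z² = −E_n n²/E_R = 26.68 × 5² / 13.61 ≈ 49.01
Z = 7

7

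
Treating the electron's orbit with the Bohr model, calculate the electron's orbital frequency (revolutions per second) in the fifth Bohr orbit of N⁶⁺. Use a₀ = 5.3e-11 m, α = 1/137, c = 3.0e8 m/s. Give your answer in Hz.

2.6e15 Hz

r = n²a₀/Z = 1.9e-10 m, v = Zαc/n = 3.1e6 m/s
f = v/(2πr) = 2.6e15 Hz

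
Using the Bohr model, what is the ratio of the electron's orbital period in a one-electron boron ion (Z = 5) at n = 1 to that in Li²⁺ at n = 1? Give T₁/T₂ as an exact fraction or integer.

T ∝ Z^-2 · n^3
T₁/T₂ = (5/3)^-2 · (1/1)^3 = 9/25

9/25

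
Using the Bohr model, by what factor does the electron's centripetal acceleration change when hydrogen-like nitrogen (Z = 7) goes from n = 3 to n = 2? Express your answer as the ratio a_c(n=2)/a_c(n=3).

a_c ∝ Z^3 · n^-4; with Z fixed, a_c ∝ n^-4.
a_c(n=2)/a_c(n=3) = (2/3)^-4 = 81/16

81/16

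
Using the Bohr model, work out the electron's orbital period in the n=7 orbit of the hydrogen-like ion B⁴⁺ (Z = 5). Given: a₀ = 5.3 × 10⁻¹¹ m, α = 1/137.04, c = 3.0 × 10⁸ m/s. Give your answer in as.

r = n²a₀/Z = 7²·5.3 × 10⁻¹¹/5 = 5.2 × 10⁻¹⁰ m
v = Zαc/n = 5·0.0073·3.0 × 10⁸/7 = 1.6 × 10⁶ m/s
T = 2πr/v = 2.1 × 10⁻¹⁵ s = 2100 as

2100 as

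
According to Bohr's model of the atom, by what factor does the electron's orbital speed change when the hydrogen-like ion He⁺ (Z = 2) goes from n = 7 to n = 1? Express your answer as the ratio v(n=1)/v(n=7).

v ∝ Z^1 · n^-1; with Z fixed, v ∝ n^-1.
v(n=1)/v(n=7) = (1/7)^-1 = 7

7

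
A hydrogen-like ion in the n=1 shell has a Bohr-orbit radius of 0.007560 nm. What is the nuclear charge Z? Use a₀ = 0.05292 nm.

7

r_n = n²a₀/Z ⇒ Z = n²a₀/r = 1² × 0.05292 / 0.007560 ≈ 7.00
Z = 7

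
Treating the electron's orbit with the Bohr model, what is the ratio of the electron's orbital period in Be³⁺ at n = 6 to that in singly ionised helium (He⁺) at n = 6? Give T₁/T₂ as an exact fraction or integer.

T ∝ Z^-2 · n^3
T₁/T₂ = (4/2)^-2 · (6/6)^3 = 1/4

1/4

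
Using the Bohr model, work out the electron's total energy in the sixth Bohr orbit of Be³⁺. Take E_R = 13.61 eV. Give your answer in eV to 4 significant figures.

-6.049 eV

E_n = −E_R·Z²/n² = −13.61 × 4²/6² = -6.049 eV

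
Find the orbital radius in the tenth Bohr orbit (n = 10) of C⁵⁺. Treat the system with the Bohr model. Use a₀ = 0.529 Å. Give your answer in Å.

r_n = n²a₀/Z = 10² × 0.529 / 6
    = 100 × 0.529 / 6 = 8.82 Å

8.82 Å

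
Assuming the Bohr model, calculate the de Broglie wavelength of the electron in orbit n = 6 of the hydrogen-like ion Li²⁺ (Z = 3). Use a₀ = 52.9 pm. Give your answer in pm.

665 pm

The Bohr quantisation condition is nλ = 2πr_n.
r_n = n²a₀/Z = 635 pm
λ = 2πr_n/n = 2π·635/6 = 665 pm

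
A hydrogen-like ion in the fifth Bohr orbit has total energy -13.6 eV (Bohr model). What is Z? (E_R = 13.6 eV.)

5

E_n = −E_R Z²/n² ⇒ Z² = −E_n n²/E_R = 13.6 × 5² / 13.6 ≈ 25.00
Z = 5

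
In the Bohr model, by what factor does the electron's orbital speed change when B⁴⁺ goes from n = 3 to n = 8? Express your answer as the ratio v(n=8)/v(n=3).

3/8

v ∝ Z^1 · n^-1; with Z fixed, v ∝ n^-1.
v(n=8)/v(n=3) = (8/3)^-1 = 3/8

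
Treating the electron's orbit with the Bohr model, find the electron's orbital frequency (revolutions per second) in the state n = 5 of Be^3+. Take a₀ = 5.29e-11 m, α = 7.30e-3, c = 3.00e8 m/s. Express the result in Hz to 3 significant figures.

r = n²a₀/Z = 3.31e-10 m, v = Zαc/n = 1.75e6 m/s
f = v/(2πr) = 8.43e14 Hz

8.43e14 Hz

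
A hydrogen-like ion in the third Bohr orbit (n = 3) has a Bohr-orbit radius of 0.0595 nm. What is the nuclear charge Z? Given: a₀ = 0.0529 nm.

r_n = n²a₀/Z ⇒ Z = n²a₀/r = 3² × 0.0529 / 0.0595 ≈ 8.00
Z = 8

8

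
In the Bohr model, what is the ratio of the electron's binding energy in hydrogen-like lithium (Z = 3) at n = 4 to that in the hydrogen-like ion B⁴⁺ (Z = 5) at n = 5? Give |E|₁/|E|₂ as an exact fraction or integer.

9/16

|E| ∝ Z^2 · n^-2
|E|₁/|E|₂ = (3/5)^2 · (4/5)^-2 = 9/16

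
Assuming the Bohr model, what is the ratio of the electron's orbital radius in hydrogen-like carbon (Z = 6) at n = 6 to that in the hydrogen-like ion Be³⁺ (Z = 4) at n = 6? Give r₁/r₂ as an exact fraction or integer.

r ∝ Z^-1 · n^2
r₁/r₂ = (6/4)^-1 · (6/6)^2 = 2/3

2/3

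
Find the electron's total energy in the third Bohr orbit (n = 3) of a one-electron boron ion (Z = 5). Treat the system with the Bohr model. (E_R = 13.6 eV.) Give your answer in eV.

E_n = −E_R·Z²/n² = −13.6 × 5²/3² = -37.8 eV

-37.8 eV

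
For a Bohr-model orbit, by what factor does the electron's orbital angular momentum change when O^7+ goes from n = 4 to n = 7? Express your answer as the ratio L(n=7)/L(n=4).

L = nℏ depends only on n, so L ∝ n.
L(n=7)/L(n=4) = (7/4)^1 = 7/4

7/4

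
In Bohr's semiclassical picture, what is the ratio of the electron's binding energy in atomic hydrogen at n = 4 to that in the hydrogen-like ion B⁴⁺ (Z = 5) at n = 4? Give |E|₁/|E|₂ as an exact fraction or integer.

1/25

|E| ∝ Z^2 · n^-2
|E|₁/|E|₂ = (1/5)^2 · (4/4)^-2 = 1/25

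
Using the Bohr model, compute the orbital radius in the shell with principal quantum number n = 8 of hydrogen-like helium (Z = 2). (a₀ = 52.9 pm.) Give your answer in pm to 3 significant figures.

1690 pm

r_n = n²a₀/Z = 8² × 52.9 / 2
    = 64 × 52.9 / 2 = 1690 pm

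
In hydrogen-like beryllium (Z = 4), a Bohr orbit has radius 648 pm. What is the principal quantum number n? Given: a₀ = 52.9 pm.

7

r_n = n²a₀/Z ⇒ n² = rZ/a₀ = 648 × 4 / 52.9 ≈ 49.00
n = 7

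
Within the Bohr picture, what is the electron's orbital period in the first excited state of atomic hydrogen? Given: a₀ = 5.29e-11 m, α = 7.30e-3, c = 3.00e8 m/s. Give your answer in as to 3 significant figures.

r = n²a₀/Z = 2²·5.29e-11/1 = 2.12e-10 m
v = Zαc/n = 1·0.00730·3.00e8/2 = 1.09e6 m/s
T = 2πr/v = 1.21e-15 s = 1210 as

1210 as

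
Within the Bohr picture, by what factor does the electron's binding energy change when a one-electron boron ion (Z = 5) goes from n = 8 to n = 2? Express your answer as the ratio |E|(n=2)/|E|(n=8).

16

|E| ∝ Z^2 · n^-2; with Z fixed, |E| ∝ n^-2.
|E|(n=2)/|E|(n=8) = (2/8)^-2 = 16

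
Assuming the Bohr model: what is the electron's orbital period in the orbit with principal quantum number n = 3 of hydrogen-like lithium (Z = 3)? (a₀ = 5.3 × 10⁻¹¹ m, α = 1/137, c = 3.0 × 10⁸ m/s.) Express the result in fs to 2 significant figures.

0.46 fs

r = n²a₀/Z = 3²·5.3 × 10⁻¹¹/3 = 1.6 × 10⁻¹⁰ m
v = Zαc/n = 3·0.0073·3.0 × 10⁸/3 = 2.2 × 10⁶ m/s
T = 2πr/v = 4.6 × 10⁻¹⁶ s = 0.46 fs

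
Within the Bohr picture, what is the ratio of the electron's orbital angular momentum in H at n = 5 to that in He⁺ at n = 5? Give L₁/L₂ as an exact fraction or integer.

1

L = nℏ is independent of Z.
L₁/L₂ = n₁/n₂ = 5/5 = 1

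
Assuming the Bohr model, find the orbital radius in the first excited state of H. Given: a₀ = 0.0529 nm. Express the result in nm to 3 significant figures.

0.212 nm

r_n = n²a₀/Z = 2² × 0.0529 / 1
    = 4 × 0.0529 / 1 = 0.212 nm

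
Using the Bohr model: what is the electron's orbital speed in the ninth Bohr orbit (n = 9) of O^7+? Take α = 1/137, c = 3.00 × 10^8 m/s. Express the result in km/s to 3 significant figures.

v_n = Zαc/n = 8 × 0.00730 × 3.00 × 10^8 / 9
    = 1950 km/s

1950 km/s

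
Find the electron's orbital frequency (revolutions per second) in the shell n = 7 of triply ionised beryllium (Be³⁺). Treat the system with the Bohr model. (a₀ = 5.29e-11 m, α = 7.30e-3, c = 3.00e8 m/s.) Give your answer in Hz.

r = n²a₀/Z = 6.48e-10 m, v = Zαc/n = 1.25e6 m/s
f = v/(2πr) = 3.07e14 Hz

3.07e14 Hz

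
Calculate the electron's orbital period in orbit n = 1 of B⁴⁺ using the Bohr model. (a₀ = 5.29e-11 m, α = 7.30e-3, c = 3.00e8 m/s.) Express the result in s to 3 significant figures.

r = n²a₀/Z = 1²·5.29e-11/5 = 1.06e-11 m
v = Zαc/n = 5·0.00730·3.00e8/1 = 1.09e7 m/s
T = 2πr/v = 6.07e-18 s

6.07e-18 s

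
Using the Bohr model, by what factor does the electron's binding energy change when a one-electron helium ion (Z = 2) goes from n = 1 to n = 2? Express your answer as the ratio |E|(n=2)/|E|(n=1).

1/4

|E| ∝ Z^2 · n^-2; with Z fixed, |E| ∝ n^-2.
|E|(n=2)/|E|(n=1) = (2/1)^-2 = 1/4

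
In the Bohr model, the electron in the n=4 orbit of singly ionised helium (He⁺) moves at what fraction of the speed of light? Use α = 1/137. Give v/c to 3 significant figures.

v_n = Zαc/n, so v/c = Zα/n = 2 × 0.00730 / 4 = 0.00365

0.00365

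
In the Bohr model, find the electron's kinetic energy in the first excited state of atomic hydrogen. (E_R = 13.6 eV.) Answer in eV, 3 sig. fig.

3.40 eV

For a Coulomb orbit the virial theorem gives K = −E_n.
E_n = −E_R·Z²/n², so K = E_R·Z²/n² = 13.6 × 1²/2² = 3.40 eV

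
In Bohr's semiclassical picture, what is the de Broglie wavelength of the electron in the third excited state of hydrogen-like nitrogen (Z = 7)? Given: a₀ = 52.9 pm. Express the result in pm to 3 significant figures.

The Bohr quantisation condition is nλ = 2πr_n.
r_n = n²a₀/Z = 121 pm
λ = 2πr_n/n = 2π·121/4 = 190 pm

190 pm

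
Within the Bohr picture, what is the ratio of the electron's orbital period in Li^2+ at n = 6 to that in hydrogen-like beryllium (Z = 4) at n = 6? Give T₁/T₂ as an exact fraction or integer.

16/9

T ∝ Z^-2 · n^3
T₁/T₂ = (3/4)^-2 · (6/6)^3 = 16/9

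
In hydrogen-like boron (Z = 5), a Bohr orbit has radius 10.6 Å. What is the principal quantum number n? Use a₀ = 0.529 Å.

r_n = n²a₀/Z ⇒ n² = rZ/a₀ = 10.6 × 5 / 0.529 ≈ 100.19
n = 10

10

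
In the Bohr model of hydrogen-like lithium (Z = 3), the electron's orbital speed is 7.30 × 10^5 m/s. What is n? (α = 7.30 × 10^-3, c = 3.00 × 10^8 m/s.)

9

v_n = Zαc/n ⇒ n = Zαc/v = 3 × 0.00730 × 3.00 × 10^8 / 7.30 × 10^5 ≈ 9.00
n = 9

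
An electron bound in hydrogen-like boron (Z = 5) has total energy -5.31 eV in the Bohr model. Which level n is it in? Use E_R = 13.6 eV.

8

E_n = −E_R Z²/n² ⇒ n² = E_R Z²/(−E_n) = 13.6 × 5² / 5.31 ≈ 64.03
n = 8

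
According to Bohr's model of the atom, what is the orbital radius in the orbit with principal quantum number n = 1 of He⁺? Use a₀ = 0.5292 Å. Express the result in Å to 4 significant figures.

0.2646 Å

r_n = n²a₀/Z = 1² × 0.5292 / 2
    = 1 × 0.5292 / 2 = 0.2646 Å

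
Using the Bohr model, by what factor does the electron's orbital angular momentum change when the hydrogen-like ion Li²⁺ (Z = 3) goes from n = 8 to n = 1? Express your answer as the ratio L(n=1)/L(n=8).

L = nℏ depends only on n, so L ∝ n.
L(n=1)/L(n=8) = (1/8)^1 = 1/8

1/8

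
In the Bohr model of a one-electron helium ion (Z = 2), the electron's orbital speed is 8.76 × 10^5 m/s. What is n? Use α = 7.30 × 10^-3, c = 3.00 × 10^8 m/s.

v_n = Zαc/n ⇒ n = Zαc/v = 2 × 0.00730 × 3.00 × 10^8 / 8.76 × 10^5 ≈ 5.00
n = 5

5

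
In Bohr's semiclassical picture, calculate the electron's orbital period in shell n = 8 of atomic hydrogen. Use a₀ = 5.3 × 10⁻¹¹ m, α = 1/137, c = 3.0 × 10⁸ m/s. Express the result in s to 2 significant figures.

7.8 × 10⁻¹⁴ s

r = n²a₀/Z = 8²·5.3 × 10⁻¹¹/1 = 3.4 × 10⁻⁹ m
v = Zαc/n = 1·0.0073·3.0 × 10⁸/8 = 2.7 × 10⁵ m/s
T = 2πr/v = 7.8 × 10⁻¹⁴ s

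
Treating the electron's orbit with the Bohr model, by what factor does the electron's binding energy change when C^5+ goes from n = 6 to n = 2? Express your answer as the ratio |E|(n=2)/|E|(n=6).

|E| ∝ Z^2 · n^-2; with Z fixed, |E| ∝ n^-2.
|E|(n=2)/|E|(n=6) = (2/6)^-2 = 9

9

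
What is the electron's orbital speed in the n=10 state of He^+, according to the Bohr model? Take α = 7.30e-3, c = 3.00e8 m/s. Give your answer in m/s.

4.38e5 m/s

v_n = Zαc/n = 2 × 0.00730 × 3.00e8 / 10
    = 4.38e5 m/s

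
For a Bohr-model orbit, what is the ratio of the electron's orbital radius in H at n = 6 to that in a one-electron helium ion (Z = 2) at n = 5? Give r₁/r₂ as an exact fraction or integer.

r ∝ Z^-1 · n^2
r₁/r₂ = (1/2)^-1 · (6/5)^2 = 72/25

72/25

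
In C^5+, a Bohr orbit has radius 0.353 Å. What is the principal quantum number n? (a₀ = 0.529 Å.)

2

r_n = n²a₀/Z ⇒ n² = rZ/a₀ = 0.353 × 6 / 0.529 ≈ 4.00
n = 2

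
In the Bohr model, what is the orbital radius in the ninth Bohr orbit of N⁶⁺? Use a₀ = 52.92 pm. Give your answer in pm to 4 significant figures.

612.4 pm

r_n = n²a₀/Z = 9² × 52.92 / 7
    = 81 × 52.92 / 7 = 612.4 pm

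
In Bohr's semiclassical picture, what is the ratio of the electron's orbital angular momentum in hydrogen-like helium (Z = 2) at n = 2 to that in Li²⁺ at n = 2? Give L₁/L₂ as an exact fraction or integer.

L = nℏ is independent of Z.
L₁/L₂ = n₁/n₂ = 2/2 = 1

1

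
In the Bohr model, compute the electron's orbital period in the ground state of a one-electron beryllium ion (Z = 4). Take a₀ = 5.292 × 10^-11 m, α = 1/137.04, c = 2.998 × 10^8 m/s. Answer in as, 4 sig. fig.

9.499 as

r = n²a₀/Z = 1²·5.292 × 10^-11/4 = 1.323 × 10^-11 m
v = Zαc/n = 4·0.007297·2.998 × 10^8/1 = 8.751 × 10^6 m/s
T = 2πr/v = 9.499 × 10^-18 s = 9.499 as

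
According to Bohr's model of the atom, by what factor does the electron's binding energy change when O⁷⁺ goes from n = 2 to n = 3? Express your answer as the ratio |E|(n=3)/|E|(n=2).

4/9

|E| ∝ Z^2 · n^-2; with Z fixed, |E| ∝ n^-2.
|E|(n=3)/|E|(n=2) = (3/2)^-2 = 4/9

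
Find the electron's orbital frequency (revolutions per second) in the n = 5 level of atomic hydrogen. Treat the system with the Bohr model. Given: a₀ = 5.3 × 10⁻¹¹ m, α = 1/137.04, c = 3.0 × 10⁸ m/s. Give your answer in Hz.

r = n²a₀/Z = 1.3 × 10⁻⁹ m, v = Zαc/n = 4.4 × 10⁵ m/s
f = v/(2πr) = 5.3 × 10¹³ Hz

5.3 × 10¹³ Hz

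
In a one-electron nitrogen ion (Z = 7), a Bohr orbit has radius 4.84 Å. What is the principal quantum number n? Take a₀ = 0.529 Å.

8

r_n = n²a₀/Z ⇒ n² = rZ/a₀ = 4.84 × 7 / 0.529 ≈ 64.05
n = 8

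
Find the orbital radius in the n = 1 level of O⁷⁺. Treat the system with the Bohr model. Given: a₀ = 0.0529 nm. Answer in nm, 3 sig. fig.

r_n = n²a₀/Z = 1² × 0.0529 / 8
    = 1 × 0.0529 / 8 = 0.00661 nm

0.00661 nm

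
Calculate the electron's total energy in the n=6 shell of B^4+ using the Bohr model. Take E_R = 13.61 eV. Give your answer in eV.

E_n = −E_R·Z²/n² = −13.61 × 5²/6² = -9.451 eV

-9.451 eV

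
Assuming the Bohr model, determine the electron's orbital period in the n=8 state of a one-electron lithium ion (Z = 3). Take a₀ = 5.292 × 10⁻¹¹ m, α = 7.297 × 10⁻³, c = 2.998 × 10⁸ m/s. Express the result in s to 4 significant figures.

r = n²a₀/Z = 8²·5.292 × 10⁻¹¹/3 = 1.129 × 10⁻⁹ m
v = Zαc/n = 3·0.007297·2.998 × 10⁸/8 = 8.204 × 10⁵ m/s
T = 2πr/v = 8.647 × 10⁻¹⁵ s

8.647 × 10⁻¹⁵ s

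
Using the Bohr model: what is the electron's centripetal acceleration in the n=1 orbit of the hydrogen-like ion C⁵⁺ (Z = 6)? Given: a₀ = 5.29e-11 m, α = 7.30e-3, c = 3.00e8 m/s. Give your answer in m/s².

1.96e25 m/s²

r = n²a₀/Z = 8.82e-12 m, v = Zαc/n = 1.31e7 m/s
a = v²/r = (1.31e7)² / 8.82e-12 = 1.96e25 m/s²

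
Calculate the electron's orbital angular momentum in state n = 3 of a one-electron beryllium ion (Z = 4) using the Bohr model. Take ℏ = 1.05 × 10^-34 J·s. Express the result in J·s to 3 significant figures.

L_n = nℏ = 3 × 1.05 × 10^-34 = 3.15 × 10^-34 J·s

3.15 × 10^-34 J·s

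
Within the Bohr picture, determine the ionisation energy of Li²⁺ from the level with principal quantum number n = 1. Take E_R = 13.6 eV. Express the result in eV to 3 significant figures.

E_n = −E_R·Z²/n² = −13.6 × 3²/1² eV = -122 eV
Ionisation energy = −E_n = 122 eV

122 eV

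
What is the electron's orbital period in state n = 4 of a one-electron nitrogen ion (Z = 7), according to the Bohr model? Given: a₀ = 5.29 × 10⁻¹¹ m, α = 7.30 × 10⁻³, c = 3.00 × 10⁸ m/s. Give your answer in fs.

r = n²a₀/Z = 4²·5.29 × 10⁻¹¹/7 = 1.21 × 10⁻¹⁰ m
v = Zαc/n = 7·0.00730·3.00 × 10⁸/4 = 3.83 × 10⁶ m/s
T = 2πr/v = 1.98 × 10⁻¹⁶ s = 0.198 fs

0.198 fs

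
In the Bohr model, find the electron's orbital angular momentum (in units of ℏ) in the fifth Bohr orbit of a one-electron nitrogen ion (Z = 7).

5

L_n = nℏ, so L/ℏ = n = 5.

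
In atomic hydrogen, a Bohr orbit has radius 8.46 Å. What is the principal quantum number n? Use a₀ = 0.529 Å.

r_n = n²a₀/Z ⇒ n² = rZ/a₀ = 8.46 × 1 / 0.529 ≈ 15.99
n = 4

4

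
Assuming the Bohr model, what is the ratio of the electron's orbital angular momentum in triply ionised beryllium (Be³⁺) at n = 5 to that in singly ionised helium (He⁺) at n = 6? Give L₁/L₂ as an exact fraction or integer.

L = nℏ is independent of Z.
L₁/L₂ = n₁/n₂ = 5/6 = 5/6

5/6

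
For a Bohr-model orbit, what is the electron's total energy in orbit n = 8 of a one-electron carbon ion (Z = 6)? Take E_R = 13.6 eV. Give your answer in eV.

E_n = −E_R·Z²/n² = −13.6 × 6²/8² = -7.65 eV

-7.65 eV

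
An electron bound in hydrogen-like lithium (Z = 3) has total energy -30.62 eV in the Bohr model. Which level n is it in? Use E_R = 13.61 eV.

E_n = −E_R Z²/n² ⇒ n² = E_R Z²/(−E_n) = 13.61 × 3² / 30.62 ≈ 4.00
n = 2

2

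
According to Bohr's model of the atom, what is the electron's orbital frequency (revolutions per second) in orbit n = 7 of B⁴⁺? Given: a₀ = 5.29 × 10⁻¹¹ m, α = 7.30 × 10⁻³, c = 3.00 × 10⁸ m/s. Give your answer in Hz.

4.80 × 10¹⁴ Hz

r = n²a₀/Z = 5.18 × 10⁻¹⁰ m, v = Zαc/n = 1.56 × 10⁶ m/s
f = v/(2πr) = 4.80 × 10¹⁴ Hz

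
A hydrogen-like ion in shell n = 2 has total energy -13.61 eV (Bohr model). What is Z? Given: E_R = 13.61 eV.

E_n = −E_R Z²/n² ⇒ Z² = −E_n n²/E_R = 13.61 × 2² / 13.61 ≈ 4.00
Z = 2

2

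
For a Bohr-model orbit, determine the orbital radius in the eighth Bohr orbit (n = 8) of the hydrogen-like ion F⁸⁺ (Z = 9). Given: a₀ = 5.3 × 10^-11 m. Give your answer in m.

r_n = n²a₀/Z = 8² × 5.3 × 10^-11 / 9
    = 64 × 5.3 × 10^-11 / 9 = 3.8 × 10^-10 m

3.8 × 10^-10 m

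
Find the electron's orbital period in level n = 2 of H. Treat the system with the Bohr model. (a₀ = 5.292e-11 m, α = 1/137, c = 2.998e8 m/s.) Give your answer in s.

1.216e-15 s

r = n²a₀/Z = 2²·5.292e-11/1 = 2.117e-10 m
v = Zαc/n = 1·0.007299·2.998e8/2 = 1.094e6 m/s
T = 2πr/v = 1.216e-15 s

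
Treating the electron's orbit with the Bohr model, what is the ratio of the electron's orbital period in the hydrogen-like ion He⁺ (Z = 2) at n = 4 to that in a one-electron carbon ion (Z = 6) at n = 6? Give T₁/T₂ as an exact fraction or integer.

T ∝ Z^-2 · n^3
T₁/T₂ = (2/6)^-2 · (4/6)^3 = 8/3

8/3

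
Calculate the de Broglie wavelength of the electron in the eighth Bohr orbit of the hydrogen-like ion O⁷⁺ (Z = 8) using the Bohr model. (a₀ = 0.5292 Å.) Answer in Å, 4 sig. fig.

The Bohr quantisation condition is nλ = 2πr_n.
r_n = n²a₀/Z = 4.234 Å
λ = 2πr_n/n = 2π·4.234/8 = 3.325 Å

3.325 Å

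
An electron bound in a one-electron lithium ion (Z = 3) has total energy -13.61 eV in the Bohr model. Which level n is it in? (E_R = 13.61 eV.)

E_n = −E_R Z²/n² ⇒ n² = E_R Z²/(−E_n) = 13.61 × 3² / 13.61 ≈ 9.00
n = 3

3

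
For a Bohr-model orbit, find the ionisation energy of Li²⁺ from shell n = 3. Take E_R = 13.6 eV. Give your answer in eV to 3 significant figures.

E_n = −E_R·Z²/n² = −13.6 × 3²/3² eV = -13.6 eV
Ionisation energy = −E_n = 13.6 eV

13.6 eV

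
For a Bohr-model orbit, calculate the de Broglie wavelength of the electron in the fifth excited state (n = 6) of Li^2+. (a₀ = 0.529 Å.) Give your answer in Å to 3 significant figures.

6.65 Å

The Bohr quantisation condition is nλ = 2πr_n.
r_n = n²a₀/Z = 6.35 Å
λ = 2πr_n/n = 2π·6.35/6 = 6.65 Å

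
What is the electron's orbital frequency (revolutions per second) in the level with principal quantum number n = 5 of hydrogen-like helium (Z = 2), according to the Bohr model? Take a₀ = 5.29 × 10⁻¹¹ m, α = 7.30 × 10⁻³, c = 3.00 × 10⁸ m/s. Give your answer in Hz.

r = n²a₀/Z = 6.61 × 10⁻¹⁰ m, v = Zαc/n = 8.76 × 10⁵ m/s
f = v/(2πr) = 2.11 × 10¹⁴ Hz

2.11 × 10¹⁴ Hz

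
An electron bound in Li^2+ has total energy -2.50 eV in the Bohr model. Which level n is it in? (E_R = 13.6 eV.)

7

E_n = −E_R Z²/n² ⇒ n² = E_R Z²/(−E_n) = 13.6 × 3² / 2.50 ≈ 48.96
n = 7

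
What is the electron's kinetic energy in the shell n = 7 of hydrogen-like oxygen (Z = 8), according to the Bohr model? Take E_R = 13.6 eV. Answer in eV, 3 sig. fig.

For a Coulomb orbit the virial theorem gives K = −E_n.
E_n = −E_R·Z²/n², so K = E_R·Z²/n² = 13.6 × 8²/7² = 17.8 eV

17.8 eV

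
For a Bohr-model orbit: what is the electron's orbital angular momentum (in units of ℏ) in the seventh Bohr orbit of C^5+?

7

L_n = nℏ, so L/ℏ = n = 7.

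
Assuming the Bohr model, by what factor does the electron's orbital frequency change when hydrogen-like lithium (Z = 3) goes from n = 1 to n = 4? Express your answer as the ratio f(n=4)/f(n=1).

f ∝ Z^2 · n^-3; with Z fixed, f ∝ n^-3.
f(n=4)/f(n=1) = (4/1)^-3 = 1/64

1/64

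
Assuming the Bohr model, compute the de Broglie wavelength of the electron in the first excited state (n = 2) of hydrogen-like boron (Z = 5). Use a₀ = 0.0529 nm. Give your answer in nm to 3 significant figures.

The Bohr quantisation condition is nλ = 2πr_n.
r_n = n²a₀/Z = 0.0423 nm
λ = 2πr_n/n = 2π·0.0423/2 = 0.133 nm

0.133 nm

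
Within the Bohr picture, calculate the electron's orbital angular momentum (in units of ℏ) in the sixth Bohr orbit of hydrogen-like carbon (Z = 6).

6

L_n = nℏ, so L/ℏ = n = 6.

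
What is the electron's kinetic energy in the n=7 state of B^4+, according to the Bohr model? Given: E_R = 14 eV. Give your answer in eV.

For a Coulomb orbit the virial theorem gives K = −E_n.
E_n = −E_R·Z²/n², so K = E_R·Z²/n² = 14 × 5²/7² = 7.1 eV

7.1 eV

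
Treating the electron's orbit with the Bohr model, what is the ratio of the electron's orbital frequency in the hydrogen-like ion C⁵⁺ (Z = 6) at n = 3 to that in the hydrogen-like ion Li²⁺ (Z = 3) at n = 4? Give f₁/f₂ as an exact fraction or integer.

256/27

f ∝ Z^2 · n^-3
f₁/f₂ = (6/3)^2 · (3/4)^-3 = 256/27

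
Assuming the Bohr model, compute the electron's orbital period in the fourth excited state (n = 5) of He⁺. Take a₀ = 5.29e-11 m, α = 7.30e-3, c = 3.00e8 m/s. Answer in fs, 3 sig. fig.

4.74 fs

r = n²a₀/Z = 5²·5.29e-11/2 = 6.61e-10 m
v = Zαc/n = 2·0.00730·3.00e8/5 = 8.76e5 m/s
T = 2πr/v = 4.74e-15 s = 4.74 fs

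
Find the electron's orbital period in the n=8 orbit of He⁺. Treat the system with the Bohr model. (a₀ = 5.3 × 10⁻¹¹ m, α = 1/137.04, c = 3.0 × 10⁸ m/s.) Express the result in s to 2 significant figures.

r = n²a₀/Z = 8²·5.3 × 10⁻¹¹/2 = 1.7 × 10⁻⁹ m
v = Zαc/n = 2·0.0073·3.0 × 10⁸/8 = 5.5 × 10⁵ m/s
T = 2πr/v = 1.9 × 10⁻¹⁴ s

1.9 × 10⁻¹⁴ s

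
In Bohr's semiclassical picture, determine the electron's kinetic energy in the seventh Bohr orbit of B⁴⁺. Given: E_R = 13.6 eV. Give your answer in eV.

For a Coulomb orbit the virial theorem gives K = −E_n.
E_n = −E_R·Z²/n², so K = E_R·Z²/n² = 13.6 × 5²/7² = 6.94 eV

6.94 eV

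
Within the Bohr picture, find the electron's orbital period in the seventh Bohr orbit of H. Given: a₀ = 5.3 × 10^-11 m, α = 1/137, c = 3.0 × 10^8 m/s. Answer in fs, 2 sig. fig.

r = n²a₀/Z = 7²·5.3 × 10^-11/1 = 2.6 × 10^-9 m
v = Zαc/n = 1·0.0073·3.0 × 10^8/7 = 3.1 × 10^5 m/s
T = 2πr/v = 5.2 × 10^-14 s = 52 fs

52 fs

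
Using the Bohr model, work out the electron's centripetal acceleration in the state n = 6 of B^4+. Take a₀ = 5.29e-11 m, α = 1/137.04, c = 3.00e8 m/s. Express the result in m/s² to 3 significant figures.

8.74e21 m/s²

r = n²a₀/Z = 3.81e-10 m, v = Zαc/n = 1.82e6 m/s
a = v²/r = (1.82e6)² / 3.81e-10 = 8.74e21 m/s²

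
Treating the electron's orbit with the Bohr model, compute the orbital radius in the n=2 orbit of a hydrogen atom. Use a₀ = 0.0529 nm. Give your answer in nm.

r_n = n²a₀/Z = 2² × 0.0529 / 1
    = 4 × 0.0529 / 1 = 0.212 nm

0.212 nm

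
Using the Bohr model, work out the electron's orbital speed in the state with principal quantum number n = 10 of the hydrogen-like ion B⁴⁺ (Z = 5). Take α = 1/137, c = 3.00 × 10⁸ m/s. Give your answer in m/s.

v_n = Zαc/n = 5 × 0.00730 × 3.00 × 10⁸ / 10
    = 1.09 × 10⁶ m/s

1.09 × 10⁶ m/s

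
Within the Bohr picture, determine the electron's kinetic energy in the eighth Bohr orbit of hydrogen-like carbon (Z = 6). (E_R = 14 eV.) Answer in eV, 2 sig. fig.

For a Coulomb orbit the virial theorem gives K = −E_n.
E_n = −E_R·Z²/n², so K = E_R·Z²/n² = 14 × 6²/8² = 7.9 eV

7.9 eV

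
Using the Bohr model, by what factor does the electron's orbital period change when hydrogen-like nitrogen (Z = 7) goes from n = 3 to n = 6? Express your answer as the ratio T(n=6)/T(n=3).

T ∝ Z^-2 · n^3; with Z fixed, T ∝ n^3.
T(n=6)/T(n=3) = (6/3)^3 = 8

8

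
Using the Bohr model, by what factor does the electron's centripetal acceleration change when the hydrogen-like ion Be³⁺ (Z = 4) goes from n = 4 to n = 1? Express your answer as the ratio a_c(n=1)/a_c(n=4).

a_c ∝ Z^3 · n^-4; with Z fixed, a_c ∝ n^-4.
a_c(n=1)/a_c(n=4) = (1/4)^-4 = 256

256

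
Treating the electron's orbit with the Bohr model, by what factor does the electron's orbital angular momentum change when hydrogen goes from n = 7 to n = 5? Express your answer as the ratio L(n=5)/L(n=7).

5/7

L = nℏ depends only on n, so L ∝ n.
L(n=5)/L(n=7) = (5/7)^1 = 5/7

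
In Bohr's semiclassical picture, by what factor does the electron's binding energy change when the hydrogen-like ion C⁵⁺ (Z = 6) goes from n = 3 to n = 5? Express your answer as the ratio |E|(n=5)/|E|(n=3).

|E| ∝ Z^2 · n^-2; with Z fixed, |E| ∝ n^-2.
|E|(n=5)/|E|(n=3) = (5/3)^-2 = 9/25

9/25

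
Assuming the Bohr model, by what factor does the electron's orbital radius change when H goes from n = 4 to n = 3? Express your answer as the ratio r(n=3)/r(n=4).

r ∝ Z^-1 · n^2; with Z fixed, r ∝ n^2.
r(n=3)/r(n=4) = (3/4)^2 = 9/16

9/16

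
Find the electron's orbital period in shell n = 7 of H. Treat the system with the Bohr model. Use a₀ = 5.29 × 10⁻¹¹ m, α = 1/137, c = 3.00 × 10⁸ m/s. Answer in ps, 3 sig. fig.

0.0521 ps

r = n²a₀/Z = 7²·5.29 × 10⁻¹¹/1 = 2.59 × 10⁻⁹ m
v = Zαc/n = 1·0.00730·3.00 × 10⁸/7 = 3.13 × 10⁵ m/s
T = 2πr/v = 5.21 × 10⁻¹⁴ s = 0.0521 ps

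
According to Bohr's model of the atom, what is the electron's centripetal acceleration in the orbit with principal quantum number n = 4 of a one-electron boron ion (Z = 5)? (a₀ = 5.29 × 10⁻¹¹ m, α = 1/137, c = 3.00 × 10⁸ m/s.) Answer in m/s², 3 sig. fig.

4.43 × 10²² m/s²

r = n²a₀/Z = 1.69 × 10⁻¹⁰ m, v = Zαc/n = 2.74 × 10⁶ m/s
a = v²/r = (2.74 × 10⁶)² / 1.69 × 10⁻¹⁰ = 4.43 × 10²² m/s²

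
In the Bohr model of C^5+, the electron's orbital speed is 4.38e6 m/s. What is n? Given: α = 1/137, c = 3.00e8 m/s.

3

v_n = Zαc/n ⇒ n = Zαc/v = 6 × 0.00730 × 3.00e8 / 4.38e6 ≈ 3.00
n = 3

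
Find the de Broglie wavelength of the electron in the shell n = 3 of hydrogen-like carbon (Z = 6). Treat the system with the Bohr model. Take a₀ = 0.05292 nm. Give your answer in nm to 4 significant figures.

0.1663 nm

The Bohr quantisation condition is nλ = 2πr_n.
r_n = n²a₀/Z = 0.07938 nm
λ = 2πr_n/n = 2π·0.07938/3 = 0.1663 nm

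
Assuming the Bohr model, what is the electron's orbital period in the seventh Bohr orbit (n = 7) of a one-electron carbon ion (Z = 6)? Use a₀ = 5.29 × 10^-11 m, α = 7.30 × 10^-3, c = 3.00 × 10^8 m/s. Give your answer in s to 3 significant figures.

1.45 × 10^-15 s

r = n²a₀/Z = 7²·5.29 × 10^-11/6 = 4.32 × 10^-10 m
v = Zαc/n = 6·0.00730·3.00 × 10^8/7 = 1.88 × 10^6 m/s
T = 2πr/v = 1.45 × 10^-15 s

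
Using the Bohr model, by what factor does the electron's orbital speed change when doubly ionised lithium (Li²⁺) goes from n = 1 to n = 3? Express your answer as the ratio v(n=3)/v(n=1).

1/3

v ∝ Z^1 · n^-1; with Z fixed, v ∝ n^-1.
v(n=3)/v(n=1) = (3/1)^-1 = 1/3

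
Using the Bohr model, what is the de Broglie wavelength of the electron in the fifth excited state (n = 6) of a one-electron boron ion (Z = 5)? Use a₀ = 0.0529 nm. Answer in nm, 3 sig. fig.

0.399 nm

The Bohr quantisation condition is nλ = 2πr_n.
r_n = n²a₀/Z = 0.381 nm
λ = 2πr_n/n = 2π·0.381/6 = 0.399 nm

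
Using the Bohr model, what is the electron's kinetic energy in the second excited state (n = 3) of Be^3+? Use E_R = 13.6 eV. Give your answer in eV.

For a Coulomb orbit the virial theorem gives K = −E_n.
E_n = −E_R·Z²/n², so K = E_R·Z²/n² = 13.6 × 4²/3² = 24.2 eV

24.2 eV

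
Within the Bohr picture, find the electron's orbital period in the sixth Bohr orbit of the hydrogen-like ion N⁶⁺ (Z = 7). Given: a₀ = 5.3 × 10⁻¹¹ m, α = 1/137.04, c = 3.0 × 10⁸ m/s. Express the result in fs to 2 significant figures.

0.67 fs

r = n²a₀/Z = 6²·5.3 × 10⁻¹¹/7 = 2.7 × 10⁻¹⁰ m
v = Zαc/n = 7·0.0073·3.0 × 10⁸/6 = 2.6 × 10⁶ m/s
T = 2πr/v = 6.7 × 10⁻¹⁶ s = 0.67 fs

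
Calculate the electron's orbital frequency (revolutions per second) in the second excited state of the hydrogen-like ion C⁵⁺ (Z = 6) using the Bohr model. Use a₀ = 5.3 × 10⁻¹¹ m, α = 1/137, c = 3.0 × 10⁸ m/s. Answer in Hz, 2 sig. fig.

r = n²a₀/Z = 8.0 × 10⁻¹¹ m, v = Zαc/n = 4.4 × 10⁶ m/s
f = v/(2πr) = 8.8 × 10¹⁵ Hz

8.8 × 10¹⁵ Hz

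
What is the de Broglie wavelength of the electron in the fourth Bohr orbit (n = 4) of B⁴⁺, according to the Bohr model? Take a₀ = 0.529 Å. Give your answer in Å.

The Bohr quantisation condition is nλ = 2πr_n.
r_n = n²a₀/Z = 1.69 Å
λ = 2πr_n/n = 2π·1.69/4 = 2.66 Å

2.66 Å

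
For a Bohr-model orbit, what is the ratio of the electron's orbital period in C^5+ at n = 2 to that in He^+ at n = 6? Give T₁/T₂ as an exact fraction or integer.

T ∝ Z^-2 · n^3
T₁/T₂ = (6/2)^-2 · (2/6)^3 = 1/243

1/243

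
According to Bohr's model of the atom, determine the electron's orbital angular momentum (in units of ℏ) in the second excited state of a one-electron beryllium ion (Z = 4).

3

L_n = nℏ, so L/ℏ = n = 3.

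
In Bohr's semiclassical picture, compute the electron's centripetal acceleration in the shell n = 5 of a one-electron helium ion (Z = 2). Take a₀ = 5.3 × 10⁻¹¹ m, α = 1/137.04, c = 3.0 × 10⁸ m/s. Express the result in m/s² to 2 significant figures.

r = n²a₀/Z = 6.6 × 10⁻¹⁰ m, v = Zαc/n = 8.8 × 10⁵ m/s
a = v²/r = (8.8 × 10⁵)² / 6.6 × 10⁻¹⁰ = 1.2 × 10²¹ m/s²

1.2 × 10²¹ m/s²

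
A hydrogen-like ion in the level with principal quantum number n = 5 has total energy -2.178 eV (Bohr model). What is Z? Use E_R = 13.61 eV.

E_n = −E_R Z²/n² ⇒ Z² = −E_n n²/E_R = 2.178 × 5² / 13.61 ≈ 4.00
Z = 2

2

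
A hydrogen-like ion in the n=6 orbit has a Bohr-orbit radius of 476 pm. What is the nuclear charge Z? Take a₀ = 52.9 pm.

4

r_n = n²a₀/Z ⇒ Z = n²a₀/r = 6² × 52.9 / 476 ≈ 4.00
Z = 4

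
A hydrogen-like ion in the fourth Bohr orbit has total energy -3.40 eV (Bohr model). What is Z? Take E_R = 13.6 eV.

2

E_n = −E_R Z²/n² ⇒ Z² = −E_n n²/E_R = 3.40 × 4² / 13.6 ≈ 4.00
Z = 2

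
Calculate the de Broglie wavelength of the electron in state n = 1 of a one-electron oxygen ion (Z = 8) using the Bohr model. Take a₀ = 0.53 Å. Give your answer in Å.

The Bohr quantisation condition is nλ = 2πr_n.
r_n = n²a₀/Z = 0.066 Å
λ = 2πr_n/n = 2π·0.066/1 = 0.42 Å

0.42 Å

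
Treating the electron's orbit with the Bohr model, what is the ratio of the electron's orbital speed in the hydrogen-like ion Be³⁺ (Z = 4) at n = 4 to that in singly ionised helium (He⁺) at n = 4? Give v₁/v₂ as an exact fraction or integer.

v ∝ Z^1 · n^-1
v₁/v₂ = (4/2)^1 · (4/4)^-1 = 2

2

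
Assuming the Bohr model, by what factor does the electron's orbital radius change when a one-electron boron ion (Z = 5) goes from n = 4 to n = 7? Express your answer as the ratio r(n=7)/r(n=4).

49/16

r ∝ Z^-1 · n^2; with Z fixed, r ∝ n^2.
r(n=7)/r(n=4) = (7/4)^2 = 49/16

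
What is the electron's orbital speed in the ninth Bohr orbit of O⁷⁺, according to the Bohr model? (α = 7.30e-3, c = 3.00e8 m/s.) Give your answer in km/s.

1950 km/s

v_n = Zαc/n = 8 × 0.00730 × 3.00e8 / 9
    = 1950 km/s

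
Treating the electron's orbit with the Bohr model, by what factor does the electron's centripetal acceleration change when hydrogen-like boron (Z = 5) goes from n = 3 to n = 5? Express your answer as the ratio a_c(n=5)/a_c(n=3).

81/625

a_c ∝ Z^3 · n^-4; with Z fixed, a_c ∝ n^-4.
a_c(n=5)/a_c(n=3) = (5/3)^-4 = 81/625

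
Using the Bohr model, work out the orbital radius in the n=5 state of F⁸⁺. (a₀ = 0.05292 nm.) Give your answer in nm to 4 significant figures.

r_n = n²a₀/Z = 5² × 0.05292 / 9
    = 25 × 0.05292 / 9 = 0.1470 nm

0.1470 nm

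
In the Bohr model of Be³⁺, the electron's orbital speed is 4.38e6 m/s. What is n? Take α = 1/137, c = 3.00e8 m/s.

v_n = Zαc/n ⇒ n = Zαc/v = 4 × 0.00730 × 3.00e8 / 4.38e6 ≈ 2.00
n = 2

2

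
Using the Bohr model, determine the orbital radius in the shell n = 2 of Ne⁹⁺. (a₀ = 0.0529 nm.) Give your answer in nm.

r_n = n²a₀/Z = 2² × 0.0529 / 10
    = 4 × 0.0529 / 10 = 0.0212 nm

0.0212 nm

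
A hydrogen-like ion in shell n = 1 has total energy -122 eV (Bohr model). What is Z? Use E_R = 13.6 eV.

3

E_n = −E_R Z²/n² ⇒ Z² = −E_n n²/E_R = 122 × 1² / 13.6 ≈ 8.97
Z = 3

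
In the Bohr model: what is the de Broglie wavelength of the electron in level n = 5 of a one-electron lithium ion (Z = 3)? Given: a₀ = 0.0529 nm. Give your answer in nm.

The Bohr quantisation condition is nλ = 2πr_n.
r_n = n²a₀/Z = 0.441 nm
λ = 2πr_n/n = 2π·0.441/5 = 0.554 nm

0.554 nm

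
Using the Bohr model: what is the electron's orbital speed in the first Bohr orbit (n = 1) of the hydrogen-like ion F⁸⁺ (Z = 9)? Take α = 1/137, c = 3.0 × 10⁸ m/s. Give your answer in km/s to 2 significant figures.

v_n = Zαc/n = 9 × 0.0073 × 3.0 × 10⁸ / 1
    = 2.0 × 10⁴ km/s

2.0 × 10⁴ km/s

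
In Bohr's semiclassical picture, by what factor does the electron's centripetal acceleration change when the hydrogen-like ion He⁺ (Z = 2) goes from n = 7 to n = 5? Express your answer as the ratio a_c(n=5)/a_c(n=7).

2401/625

a_c ∝ Z^3 · n^-4; with Z fixed, a_c ∝ n^-4.
a_c(n=5)/a_c(n=7) = (5/7)^-4 = 2401/625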